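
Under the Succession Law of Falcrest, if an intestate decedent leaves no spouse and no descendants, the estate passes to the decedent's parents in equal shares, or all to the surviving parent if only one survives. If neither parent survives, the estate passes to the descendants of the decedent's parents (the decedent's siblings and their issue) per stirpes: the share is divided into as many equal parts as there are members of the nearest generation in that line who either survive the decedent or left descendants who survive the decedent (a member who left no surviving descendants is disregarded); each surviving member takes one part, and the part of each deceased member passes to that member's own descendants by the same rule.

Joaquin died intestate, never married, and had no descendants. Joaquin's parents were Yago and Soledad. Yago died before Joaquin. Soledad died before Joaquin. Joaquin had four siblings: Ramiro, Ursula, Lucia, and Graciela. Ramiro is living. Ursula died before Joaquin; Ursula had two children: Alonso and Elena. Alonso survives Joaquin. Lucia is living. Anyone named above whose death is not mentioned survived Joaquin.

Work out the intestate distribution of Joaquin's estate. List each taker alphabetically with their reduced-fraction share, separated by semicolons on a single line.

Alonso 1/8; Elena 1/8; Graciela 1/4; Lucia 1/4; Ramiro 1/4

Neither parent survives and there are no descendants, so the estate passes to Joaquin's siblings and their issue per stirpes.
The estate is divided into 4 equal shares of 1/4 among Ramiro, Ursula, Lucia, Graciela.
Ramiro is living and takes 1/4.
Ursula predeceased; the 1/4 allotted to Ursula's branch passes to Ursula's issue by representation.
The 1/4 is divided into 2 equal shares of 1/8 among Alonso, Elena.
Alonso is living and takes 1/8.
Elena is living and takes 1/8.
Lucia is living and takes 1/4.
Graciela is living and takes 1/4.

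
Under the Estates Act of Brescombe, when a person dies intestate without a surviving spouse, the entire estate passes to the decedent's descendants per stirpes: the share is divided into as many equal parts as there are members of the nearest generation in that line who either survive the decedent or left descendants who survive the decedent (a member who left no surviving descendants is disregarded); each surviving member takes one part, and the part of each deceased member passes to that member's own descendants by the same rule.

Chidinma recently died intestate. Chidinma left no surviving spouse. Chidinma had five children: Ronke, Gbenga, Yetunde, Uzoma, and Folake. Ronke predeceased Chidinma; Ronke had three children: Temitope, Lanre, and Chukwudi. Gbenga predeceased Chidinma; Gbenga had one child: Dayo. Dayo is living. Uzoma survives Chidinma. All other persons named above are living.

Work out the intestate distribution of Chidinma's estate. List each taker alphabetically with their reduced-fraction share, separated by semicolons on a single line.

There is no surviving spouse, so the entire estate passes to Chidinma's descendants per stirpes.
The estate is divided into 5 equal shares of 1/5 among Ronke, Gbenga, Yetunde, Uzoma, Folake.
Ronke predeceased; the 1/5 allotted to Ronke's branch passes to Ronke's issue by representation.
The 1/5 is divided into 3 equal shares of 1/15 among Temitope, Lanre, Chukwudi.
Temitope is living and takes 1/15.
Lanre is living and takes 1/15.
Chukwudi is living and takes 1/15.
Gbenga predeceased; the 1/5 allotted to Gbenga's branch passes to Gbenga's issue by representation.
Dayo is the sole taker at this level and receives the full 1/5.
Yetunde is living and takes 1/5.
Uzoma is living and takes 1/5.
Folake is living and takes 1/5.

Chukwudi 1/15; Dayo 1/5; Folake 1/5; Lanre 1/15; Temitope 1/15; Uzoma 1/5; Yetunde 1/5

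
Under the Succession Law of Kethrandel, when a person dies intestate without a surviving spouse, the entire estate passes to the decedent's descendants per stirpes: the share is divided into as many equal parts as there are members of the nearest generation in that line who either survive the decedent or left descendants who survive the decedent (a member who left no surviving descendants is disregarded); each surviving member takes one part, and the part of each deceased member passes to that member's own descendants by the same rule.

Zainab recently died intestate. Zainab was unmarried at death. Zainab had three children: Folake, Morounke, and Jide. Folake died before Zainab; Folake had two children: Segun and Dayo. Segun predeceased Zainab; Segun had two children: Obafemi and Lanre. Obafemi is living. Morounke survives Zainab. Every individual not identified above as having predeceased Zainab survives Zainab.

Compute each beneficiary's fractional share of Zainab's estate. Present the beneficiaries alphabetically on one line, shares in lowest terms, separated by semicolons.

There is no surviving spouse, so the entire estate passes to Zainab's descendants per stirpes.
The estate is divided into 3 equal shares of 1/3 among Folake, Morounke, Jide.
Folake predeceased; the 1/3 allotted to Folake's branch passes to Folake's issue by representation.
The 1/3 is divided into 2 equal shares of 1/6 among Segun, Dayo.
Segun predeceased; the 1/6 allotted to Segun's branch passes to Segun's issue by representation.
The 1/6 is divided into 2 equal shares of 1/12 among Obafemi, Lanre.
Obafemi is living and takes 1/12.
Lanre is living and takes 1/12.
Dayo is living and takes 1/6.
Morounke is living and takes 1/3.
Jide is living and takes 1/3.

Dayo 1/6; Jide 1/3; Lanre 1/12; Morounke 1/3; Obafemi 1/12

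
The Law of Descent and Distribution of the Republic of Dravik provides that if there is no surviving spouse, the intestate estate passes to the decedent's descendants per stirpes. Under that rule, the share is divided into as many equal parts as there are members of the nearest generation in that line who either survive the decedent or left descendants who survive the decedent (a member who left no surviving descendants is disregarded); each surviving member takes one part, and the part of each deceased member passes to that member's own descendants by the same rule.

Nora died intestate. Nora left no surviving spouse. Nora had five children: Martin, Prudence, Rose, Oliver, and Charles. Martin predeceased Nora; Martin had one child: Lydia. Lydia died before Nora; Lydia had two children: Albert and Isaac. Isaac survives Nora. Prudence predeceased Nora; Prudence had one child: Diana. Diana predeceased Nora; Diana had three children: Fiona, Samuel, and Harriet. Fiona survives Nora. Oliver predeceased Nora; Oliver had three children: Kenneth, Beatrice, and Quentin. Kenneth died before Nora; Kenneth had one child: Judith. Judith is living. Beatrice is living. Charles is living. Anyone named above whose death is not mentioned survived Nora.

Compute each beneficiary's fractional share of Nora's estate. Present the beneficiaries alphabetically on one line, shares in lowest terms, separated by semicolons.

Albert 1/10; Beatrice 1/15; Charles 1/5; Fiona 1/15; Harriet 1/15; Isaac 1/10; Judith 1/15; Quentin 1/15; Rose 1/5; Samuel 1/15

There is no surviving spouse, so the entire estate passes to Nora's descendants per stirpes.
The estate is divided into 5 equal shares of 1/5 among Martin, Prudence, Rose, Oliver, Charles.
Martin predeceased; the 1/5 allotted to Martin's branch passes to Martin's issue by representation.
Lydia's line is the sole branch at this level, so the full 1/5 passes to Lydia's issue by representation.
The 1/5 is divided into 2 equal shares of 1/10 among Albert, Isaac.
Albert is living and takes 1/10.
Isaac is living and takes 1/10.
Prudence predeceased; the 1/5 allotted to Prudence's branch passes to Prudence's issue by representation.
Diana's line is the sole branch at this level, so the full 1/5 passes to Diana's issue by representation.
The 1/5 is divided into 3 equal shares of 1/15 among Fiona, Samuel, Harriet.
Fiona is living and takes 1/15.
Samuel is living and takes 1/15.
Harriet is living and takes 1/15.
Rose is living and takes 1/5.
Oliver predeceased; the 1/5 allotted to Oliver's branch passes to Oliver's issue by representation.
The 1/5 is divided into 3 equal shares of 1/15 among Kenneth, Beatrice, Quentin.
Kenneth predeceased; the 1/15 allotted to Kenneth's branch passes to Kenneth's issue by representation.
Judith is the sole taker at this level and receives the full 1/15.
Beatrice is living and takes 1/15.
Quentin is living and takes 1/15.
Charles is living and takes 1/5.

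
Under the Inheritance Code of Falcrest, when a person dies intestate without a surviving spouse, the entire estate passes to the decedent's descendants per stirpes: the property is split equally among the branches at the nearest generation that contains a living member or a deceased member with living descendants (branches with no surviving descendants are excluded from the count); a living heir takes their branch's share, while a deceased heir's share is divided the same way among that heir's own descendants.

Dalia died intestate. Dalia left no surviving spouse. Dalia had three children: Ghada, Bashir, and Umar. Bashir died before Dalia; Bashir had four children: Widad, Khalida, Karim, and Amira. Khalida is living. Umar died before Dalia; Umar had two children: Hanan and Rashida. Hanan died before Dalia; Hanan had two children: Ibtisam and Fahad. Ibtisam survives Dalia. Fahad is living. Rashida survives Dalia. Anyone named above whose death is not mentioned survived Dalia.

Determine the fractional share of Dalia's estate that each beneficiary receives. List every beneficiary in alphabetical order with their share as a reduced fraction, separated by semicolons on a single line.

There is no surviving spouse, so the entire estate passes to Dalia's descendants per stirpes.
The estate is divided into 3 equal shares of 1/3 among Ghada, Bashir, Umar.
Ghada is living and takes 1/3.
Bashir predeceased; the 1/3 allotted to Bashir's branch passes to Bashir's issue by representation.
The 1/3 is divided into 4 equal shares of 1/12 among Widad, Khalida, Karim, Amira.
Widad is living and takes 1/12.
Khalida is living and takes 1/12.
Karim is living and takes 1/12.
Amira is living and takes 1/12.
Umar predeceased; the 1/3 allotted to Umar's branch passes to Umar's issue by representation.
The 1/3 is divided into 2 equal shares of 1/6 among Hanan, Rashida.
Hanan predeceased; the 1/6 allotted to Hanan's branch passes to Hanan's issue by representation.
The 1/6 is divided into 2 equal shares of 1/12 among Ibtisam, Fahad.
Ibtisam is living and takes 1/12.
Fahad is living and takes 1/12.
Rashida is living and takes 1/6.

Amira 1/12; Fahad 1/12; Ghada 1/3; Ibtisam 1/12; Karim 1/12; Khalida 1/12; Rashida 1/6; Widad 1/12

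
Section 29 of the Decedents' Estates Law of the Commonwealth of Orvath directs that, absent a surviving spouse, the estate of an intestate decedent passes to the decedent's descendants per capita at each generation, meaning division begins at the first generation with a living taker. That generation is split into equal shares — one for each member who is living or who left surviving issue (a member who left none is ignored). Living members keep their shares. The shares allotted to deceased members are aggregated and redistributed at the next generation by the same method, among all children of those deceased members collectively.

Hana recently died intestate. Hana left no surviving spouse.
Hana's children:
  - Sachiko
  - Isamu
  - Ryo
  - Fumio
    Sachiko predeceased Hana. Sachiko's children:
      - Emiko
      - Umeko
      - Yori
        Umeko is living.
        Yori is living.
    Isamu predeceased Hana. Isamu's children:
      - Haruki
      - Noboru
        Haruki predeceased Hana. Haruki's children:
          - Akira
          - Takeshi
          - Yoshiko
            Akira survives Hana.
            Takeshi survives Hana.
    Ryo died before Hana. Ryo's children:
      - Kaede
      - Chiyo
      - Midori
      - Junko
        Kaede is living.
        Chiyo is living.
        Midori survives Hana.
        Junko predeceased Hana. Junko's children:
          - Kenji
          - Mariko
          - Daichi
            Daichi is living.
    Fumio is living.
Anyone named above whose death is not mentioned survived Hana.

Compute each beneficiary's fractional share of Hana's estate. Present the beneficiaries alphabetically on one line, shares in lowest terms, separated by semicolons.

There is no surviving spouse, so the entire estate passes to Hana's descendants per capita at each generation.
At generation 1 (Sachiko, Isamu, Ryo, Fumio) there are 4 shares of (1)/4 = 1/4 each.
Living: Fumio — each takes 1/4.
Deceased: Sachiko, Isamu, and Ryo. Their combined 3/4 is pooled and carried to generation 2.
At generation 2 (Emiko, Umeko, Yori, Haruki, Noboru, Kaede, Chiyo, Midori, Junko) there are 9 shares of (3/4)/9 = 1/12 each.
Living: Emiko, Umeko, Yori, Noboru, Kaede, Chiyo, and Midori — each takes 1/12.
Deceased: Haruki and Junko. Their combined 1/6 is pooled and carried to generation 3.
At generation 3 (Akira, Takeshi, Yoshiko, Kenji, Mariko, Daichi) there are 6 shares of (1/6)/6 = 1/36 each.
Living: Akira, Takeshi, Yoshiko, Kenji, Mariko, and Daichi — each takes 1/36.

Akira 1/36; Chiyo 1/12; Daichi 1/36; Emiko 1/12; Fumio 1/4; Kaede 1/12; Kenji 1/36; Mariko 1/36; Midori 1/12; Noboru 1/12; Takeshi 1/36; Umeko 1/12; Yori 1/12; Yoshiko 1/36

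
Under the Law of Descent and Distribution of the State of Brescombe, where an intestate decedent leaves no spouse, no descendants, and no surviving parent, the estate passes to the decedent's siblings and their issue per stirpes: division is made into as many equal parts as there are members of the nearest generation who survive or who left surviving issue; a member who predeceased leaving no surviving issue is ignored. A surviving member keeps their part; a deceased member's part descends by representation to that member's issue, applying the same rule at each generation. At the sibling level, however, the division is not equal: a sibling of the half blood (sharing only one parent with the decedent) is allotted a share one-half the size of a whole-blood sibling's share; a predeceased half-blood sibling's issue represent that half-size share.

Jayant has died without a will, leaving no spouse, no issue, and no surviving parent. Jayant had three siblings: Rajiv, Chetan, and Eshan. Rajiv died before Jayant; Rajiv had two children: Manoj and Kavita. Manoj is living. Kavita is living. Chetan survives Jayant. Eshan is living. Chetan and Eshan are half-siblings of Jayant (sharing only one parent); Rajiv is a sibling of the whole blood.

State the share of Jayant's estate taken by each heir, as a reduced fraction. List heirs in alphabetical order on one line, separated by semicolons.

No spouse, descendants, or parent survives, so the estate passes to Jayant's siblings per stirpes.
Half-blood siblings count for one-half the weight of whole-blood siblings at the initial division.
Dividing 1 in proportion to weights (total weight 2): Rajiv (weight 1) → 1/2; Chetan (weight 1/2) → 1/4; Eshan (weight 1/2) → 1/4.
Rajiv predeceased; the 1/2 allotted to Rajiv's branch passes to Rajiv's issue by representation.
The 1/2 is divided into 2 equal shares of 1/4 among Manoj, Kavita.
Manoj is living and takes 1/4.
Kavita is living and takes 1/4.
Chetan is living and takes 1/4.
Eshan is living and takes 1/4.

Chetan 1/4; Eshan 1/4; Kavita 1/4; Manoj 1/4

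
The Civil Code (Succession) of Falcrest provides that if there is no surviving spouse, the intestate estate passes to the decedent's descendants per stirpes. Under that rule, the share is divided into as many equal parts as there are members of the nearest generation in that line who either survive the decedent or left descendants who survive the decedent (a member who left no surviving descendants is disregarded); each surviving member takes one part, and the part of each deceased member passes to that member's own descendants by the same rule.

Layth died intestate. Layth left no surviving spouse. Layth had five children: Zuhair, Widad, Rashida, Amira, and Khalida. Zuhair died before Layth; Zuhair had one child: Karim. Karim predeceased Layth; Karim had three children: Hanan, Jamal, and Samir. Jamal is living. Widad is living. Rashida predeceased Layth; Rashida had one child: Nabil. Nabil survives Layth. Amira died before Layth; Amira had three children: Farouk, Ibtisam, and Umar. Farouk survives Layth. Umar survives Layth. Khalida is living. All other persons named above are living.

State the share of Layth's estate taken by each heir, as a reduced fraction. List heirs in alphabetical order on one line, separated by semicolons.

There is no surviving spouse, so the entire estate passes to Layth's descendants per stirpes.
The estate is divided into 5 equal shares of 1/5 among Zuhair, Widad, Rashida, Amira, Khalida.
Zuhair predeceased; the 1/5 allotted to Zuhair's branch passes to Zuhair's issue by representation.
Karim's line is the sole branch at this level, so the full 1/5 passes to Karim's issue by representation.
The 1/5 is divided into 3 equal shares of 1/15 among Hanan, Jamal, Samir.
Hanan is living and takes 1/15.
Jamal is living and takes 1/15.
Samir is living and takes 1/15.
Widad is living and takes 1/5.
Rashida predeceased; the 1/5 allotted to Rashida's branch passes to Rashida's issue by representation.
Nabil is the sole taker at this level and receives the full 1/5.
Amira predeceased; the 1/5 allotted to Amira's branch passes to Amira's issue by representation.
The 1/5 is divided into 3 equal shares of 1/15 among Farouk, Ibtisam, Umar.
Farouk is living and takes 1/15.
Ibtisam is living and takes 1/15.
Umar is living and takes 1/15.
Khalida is living and takes 1/5.

Farouk 1/15; Hanan 1/15; Ibtisam 1/15; Jamal 1/15; Khalida 1/5; Nabil 1/5; Samir 1/15; Umar 1/15; Widad 1/5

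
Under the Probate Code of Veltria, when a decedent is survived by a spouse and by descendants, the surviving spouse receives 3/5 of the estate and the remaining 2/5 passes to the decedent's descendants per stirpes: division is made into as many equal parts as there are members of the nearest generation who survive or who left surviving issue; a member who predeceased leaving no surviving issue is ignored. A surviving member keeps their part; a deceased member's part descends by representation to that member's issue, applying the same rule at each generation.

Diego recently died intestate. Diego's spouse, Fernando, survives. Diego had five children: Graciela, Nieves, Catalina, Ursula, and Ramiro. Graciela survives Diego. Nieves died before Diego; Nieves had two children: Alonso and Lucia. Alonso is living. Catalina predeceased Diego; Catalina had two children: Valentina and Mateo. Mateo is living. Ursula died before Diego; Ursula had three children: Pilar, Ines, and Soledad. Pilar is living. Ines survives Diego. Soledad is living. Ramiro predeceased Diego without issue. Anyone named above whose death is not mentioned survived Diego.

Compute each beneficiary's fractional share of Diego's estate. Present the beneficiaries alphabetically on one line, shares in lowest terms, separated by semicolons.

Alonso 1/20; Fernando 3/5; Graciela 1/10; Ines 1/30; Lucia 1/20; Mateo 1/20; Pilar 1/30; Soledad 1/30; Valentina 1/20

Fernando, as surviving spouse, takes 3/5.
The remaining 2/5 passes to Diego's descendants per stirpes.
Ramiro left no surviving issue, so that branch lapses and is disregarded.
The 2/5 is divided into 4 equal shares of 1/10 among Graciela, Nieves, Catalina, Ursula.
Graciela is living and takes 1/10.
Nieves predeceased; the 1/10 allotted to Nieves's branch passes to Nieves's issue by representation.
The 1/10 is divided into 2 equal shares of 1/20 among Alonso, Lucia.
Alonso is living and takes 1/20.
Lucia is living and takes 1/20.
Catalina predeceased; the 1/10 allotted to Catalina's branch passes to Catalina's issue by representation.
The 1/10 is divided into 2 equal shares of 1/20 among Valentina, Mateo.
Valentina is living and takes 1/20.
Mateo is living and takes 1/20.
Ursula predeceased; the 1/10 allotted to Ursula's branch passes to Ursula's issue by representation.
The 1/10 is divided into 3 equal shares of 1/30 among Pilar, Ines, Soledad.
Pilar is living and takes 1/30.
Ines is living and takes 1/30.
Soledad is living and takes 1/30.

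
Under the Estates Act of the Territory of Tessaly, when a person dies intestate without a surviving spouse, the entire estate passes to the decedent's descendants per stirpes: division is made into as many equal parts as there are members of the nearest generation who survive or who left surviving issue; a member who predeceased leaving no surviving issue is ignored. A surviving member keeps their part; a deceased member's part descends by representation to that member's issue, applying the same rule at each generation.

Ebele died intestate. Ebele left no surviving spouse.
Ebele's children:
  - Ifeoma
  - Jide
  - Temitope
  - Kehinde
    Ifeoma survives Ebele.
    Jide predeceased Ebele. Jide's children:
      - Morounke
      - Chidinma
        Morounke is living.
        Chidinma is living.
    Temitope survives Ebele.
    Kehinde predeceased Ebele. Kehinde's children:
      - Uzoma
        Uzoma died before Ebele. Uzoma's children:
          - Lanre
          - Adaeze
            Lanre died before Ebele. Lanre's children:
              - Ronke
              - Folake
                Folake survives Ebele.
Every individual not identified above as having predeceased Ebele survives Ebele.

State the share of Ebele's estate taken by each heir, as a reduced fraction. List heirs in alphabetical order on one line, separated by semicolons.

There is no surviving spouse, so the entire estate passes to Ebele's descendants per stirpes.
The estate is divided into 4 equal shares of 1/4 among Ifeoma, Jide, Temitope, Kehinde.
Ifeoma is living and takes 1/4.
Jide predeceased; the 1/4 allotted to Jide's branch passes to Jide's issue by representation.
The 1/4 is divided into 2 equal shares of 1/8 among Morounke, Chidinma.
Morounke is living and takes 1/8.
Chidinma is living and takes 1/8.
Temitope is living and takes 1/4.
Kehinde predeceased; the 1/4 allotted to Kehinde's branch passes to Kehinde's issue by representation.
Uzoma's line is the sole branch at this level, so the full 1/4 passes to Uzoma's issue by representation.
The 1/4 is divided into 2 equal shares of 1/8 among Lanre, Adaeze.
Lanre predeceased; the 1/8 allotted to Lanre's branch passes to Lanre's issue by representation.
The 1/8 is divided into 2 equal shares of 1/16 among Ronke, Folake.
Ronke is living and takes 1/16.
Folake is living and takes 1/16.
Adaeze is living and takes 1/8.

Adaeze 1/8; Chidinma 1/8; Folake 1/16; Ifeoma 1/4; Morounke 1/8; Ronke 1/16; Temitope 1/4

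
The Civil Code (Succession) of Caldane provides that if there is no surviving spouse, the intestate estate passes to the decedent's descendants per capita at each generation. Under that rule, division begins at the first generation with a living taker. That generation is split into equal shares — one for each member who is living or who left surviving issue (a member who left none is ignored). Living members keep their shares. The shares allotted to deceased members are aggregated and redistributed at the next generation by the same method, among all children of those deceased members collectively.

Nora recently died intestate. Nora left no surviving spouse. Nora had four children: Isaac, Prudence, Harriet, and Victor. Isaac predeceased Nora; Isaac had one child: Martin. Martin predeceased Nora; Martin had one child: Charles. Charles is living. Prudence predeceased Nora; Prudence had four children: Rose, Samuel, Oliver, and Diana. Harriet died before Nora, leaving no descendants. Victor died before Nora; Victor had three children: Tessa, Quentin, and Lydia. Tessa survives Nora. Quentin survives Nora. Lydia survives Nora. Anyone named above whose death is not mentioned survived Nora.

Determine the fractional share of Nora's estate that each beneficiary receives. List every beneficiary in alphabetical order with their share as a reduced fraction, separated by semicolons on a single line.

Charles 1/8; Diana 1/8; Lydia 1/8; Oliver 1/8; Quentin 1/8; Rose 1/8; Samuel 1/8; Tessa 1/8

There is no surviving spouse, so the entire estate passes to Nora's descendants per capita at each generation.
No one at generation 1 (Isaac, Prudence, Victor) is living; moving to the next generation.
At generation 2 (Martin, Rose, Samuel, Oliver, Diana, Tessa, Quentin, Lydia) there are 8 shares of (1)/8 = 1/8 each.
Living: Rose, Samuel, Oliver, Diana, Tessa, Quentin, and Lydia — each takes 1/8.
Deceased: Martin. That 1/8 share is carried to generation 3.
At generation 3 (Charles) there are 1 shares of (1/8)/1 = 1/8 each.
Living: Charles — each takes 1/8.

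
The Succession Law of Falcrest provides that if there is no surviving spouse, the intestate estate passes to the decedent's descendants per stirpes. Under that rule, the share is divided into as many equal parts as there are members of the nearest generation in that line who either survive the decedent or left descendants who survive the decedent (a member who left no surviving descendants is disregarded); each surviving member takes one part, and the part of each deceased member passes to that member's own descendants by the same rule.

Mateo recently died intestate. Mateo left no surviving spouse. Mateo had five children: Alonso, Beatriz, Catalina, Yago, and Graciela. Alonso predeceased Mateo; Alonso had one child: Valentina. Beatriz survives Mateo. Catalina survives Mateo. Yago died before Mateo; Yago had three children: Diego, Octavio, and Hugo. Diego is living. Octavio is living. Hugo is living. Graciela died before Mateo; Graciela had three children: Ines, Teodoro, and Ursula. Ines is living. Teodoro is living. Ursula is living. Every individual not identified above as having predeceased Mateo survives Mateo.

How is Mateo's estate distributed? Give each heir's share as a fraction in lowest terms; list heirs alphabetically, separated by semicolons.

Beatriz 1/5; Catalina 1/5; Diego 1/15; Hugo 1/15; Ines 1/15; Octavio 1/15; Teodoro 1/15; Ursula 1/15; Valentina 1/5

There is no surviving spouse, so the entire estate passes to Mateo's descendants per stirpes.
The estate is divided into 5 equal shares of 1/5 among Alonso, Beatriz, Catalina, Yago, Graciela.
Alonso predeceased; the 1/5 allotted to Alonso's branch passes to Alonso's issue by representation.
Valentina is the sole taker at this level and receives the full 1/5.
Beatriz is living and takes 1/5.
Catalina is living and takes 1/5.
Yago predeceased; the 1/5 allotted to Yago's branch passes to Yago's issue by representation.
The 1/5 is divided into 3 equal shares of 1/15 among Diego, Octavio, Hugo.
Diego is living and takes 1/15.
Octavio is living and takes 1/15.
Hugo is living and takes 1/15.
Graciela predeceased; the 1/5 allotted to Graciela's branch passes to Graciela's issue by representation.
The 1/5 is divided into 3 equal shares of 1/15 among Ines, Teodoro, Ursula.
Ines is living and takes 1/15.
Teodoro is living and takes 1/15.
Ursula is living and takes 1/15.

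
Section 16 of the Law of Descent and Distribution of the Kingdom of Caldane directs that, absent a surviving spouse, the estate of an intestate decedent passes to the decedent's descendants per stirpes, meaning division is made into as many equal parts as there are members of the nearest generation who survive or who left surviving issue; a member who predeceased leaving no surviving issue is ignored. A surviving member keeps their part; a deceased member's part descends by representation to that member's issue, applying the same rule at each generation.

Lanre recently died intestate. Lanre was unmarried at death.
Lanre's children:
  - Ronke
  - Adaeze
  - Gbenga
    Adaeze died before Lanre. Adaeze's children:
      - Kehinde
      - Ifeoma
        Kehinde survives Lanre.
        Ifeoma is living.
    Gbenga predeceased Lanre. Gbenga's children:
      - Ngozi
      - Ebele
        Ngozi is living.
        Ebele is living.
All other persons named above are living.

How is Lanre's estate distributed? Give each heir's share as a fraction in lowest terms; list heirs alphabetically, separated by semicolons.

Ebele 1/6; Ifeoma 1/6; Kehinde 1/6; Ngozi 1/6; Ronke 1/3

There is no surviving spouse, so the entire estate passes to Lanre's descendants per stirpes.
The estate is divided into 3 equal shares of 1/3 among Ronke, Adaeze, Gbenga.
Ronke is living and takes 1/3.
Adaeze predeceased; the 1/3 allotted to Adaeze's branch passes to Adaeze's issue by representation.
The 1/3 is divided into 2 equal shares of 1/6 among Kehinde, Ifeoma.
Kehinde is living and takes 1/6.
Ifeoma is living and takes 1/6.
Gbenga predeceased; the 1/3 allotted to Gbenga's branch passes to Gbenga's issue by representation.
The 1/3 is divided into 2 equal shares of 1/6 among Ngozi, Ebele.
Ngozi is living and takes 1/6.
Ebele is living and takes 1/6.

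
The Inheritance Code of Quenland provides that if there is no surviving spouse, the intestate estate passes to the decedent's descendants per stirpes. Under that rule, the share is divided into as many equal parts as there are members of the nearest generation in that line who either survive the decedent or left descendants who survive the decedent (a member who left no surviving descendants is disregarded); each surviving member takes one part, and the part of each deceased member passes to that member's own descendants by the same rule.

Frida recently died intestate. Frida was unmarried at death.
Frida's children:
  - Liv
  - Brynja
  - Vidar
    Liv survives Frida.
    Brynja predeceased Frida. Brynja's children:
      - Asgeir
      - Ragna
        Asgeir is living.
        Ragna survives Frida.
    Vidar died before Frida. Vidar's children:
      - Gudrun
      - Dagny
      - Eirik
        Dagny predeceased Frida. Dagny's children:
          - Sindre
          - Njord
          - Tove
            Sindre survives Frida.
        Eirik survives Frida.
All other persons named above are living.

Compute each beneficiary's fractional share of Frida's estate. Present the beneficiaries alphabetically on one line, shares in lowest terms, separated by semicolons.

There is no surviving spouse, so the entire estate passes to Frida's descendants per stirpes.
The estate is divided into 3 equal shares of 1/3 among Liv, Brynja, Vidar.
Liv is living and takes 1/3.
Brynja predeceased; the 1/3 allotted to Brynja's branch passes to Brynja's issue by representation.
The 1/3 is divided into 2 equal shares of 1/6 among Asgeir, Ragna.
Asgeir is living and takes 1/6.
Ragna is living and takes 1/6.
Vidar predeceased; the 1/3 allotted to Vidar's branch passes to Vidar's issue by representation.
The 1/3 is divided into 3 equal shares of 1/9 among Gudrun, Dagny, Eirik.
Gudrun is living and takes 1/9.
Dagny predeceased; the 1/9 allotted to Dagny's branch passes to Dagny's issue by representation.
The 1/9 is divided into 3 equal shares of 1/27 among Sindre, Njord, Tove.
Sindre is living and takes 1/27.
Njord is living and takes 1/27.
Tove is living and takes 1/27.
Eirik is living and takes 1/9.

Asgeir 1/6; Eirik 1/9; Gudrun 1/9; Liv 1/3; Njord 1/27; Ragna 1/6; Sindre 1/27; Tove 1/27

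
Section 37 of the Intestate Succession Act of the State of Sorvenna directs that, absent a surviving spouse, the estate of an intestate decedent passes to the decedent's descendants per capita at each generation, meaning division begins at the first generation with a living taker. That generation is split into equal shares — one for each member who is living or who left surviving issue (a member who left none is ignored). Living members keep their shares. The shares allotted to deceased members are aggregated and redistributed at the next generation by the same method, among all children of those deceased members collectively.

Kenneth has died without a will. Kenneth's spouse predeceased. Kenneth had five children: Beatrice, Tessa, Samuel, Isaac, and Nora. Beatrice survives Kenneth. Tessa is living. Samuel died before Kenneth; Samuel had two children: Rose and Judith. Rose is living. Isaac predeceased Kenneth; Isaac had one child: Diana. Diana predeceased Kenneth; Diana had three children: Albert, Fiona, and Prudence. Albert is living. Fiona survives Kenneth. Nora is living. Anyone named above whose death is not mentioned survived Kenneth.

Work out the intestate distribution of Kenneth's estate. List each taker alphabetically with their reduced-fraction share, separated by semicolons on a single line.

There is no surviving spouse, so the entire estate passes to Kenneth's descendants per capita at each generation.
At generation 1 (Beatrice, Tessa, Samuel, Isaac, Nora) there are 5 shares of (1)/5 = 1/5 each.
Living: Beatrice, Tessa, and Nora — each takes 1/5.
Deceased: Samuel and Isaac. Their combined 2/5 is pooled and carried to generation 2.
At generation 2 (Rose, Judith, Diana) there are 3 shares of (2/5)/3 = 2/15 each.
Living: Rose and Judith — each takes 2/15.
Deceased: Diana. That 2/15 share is carried to generation 3.
At generation 3 (Albert, Fiona, Prudence) there are 3 shares of (2/15)/3 = 2/45 each.
Living: Albert, Fiona, and Prudence — each takes 2/45.

Albert 2/45; Beatrice 1/5; Fiona 2/45; Judith 2/15; Nora 1/5; Prudence 2/45; Rose 2/15; Tessa 1/5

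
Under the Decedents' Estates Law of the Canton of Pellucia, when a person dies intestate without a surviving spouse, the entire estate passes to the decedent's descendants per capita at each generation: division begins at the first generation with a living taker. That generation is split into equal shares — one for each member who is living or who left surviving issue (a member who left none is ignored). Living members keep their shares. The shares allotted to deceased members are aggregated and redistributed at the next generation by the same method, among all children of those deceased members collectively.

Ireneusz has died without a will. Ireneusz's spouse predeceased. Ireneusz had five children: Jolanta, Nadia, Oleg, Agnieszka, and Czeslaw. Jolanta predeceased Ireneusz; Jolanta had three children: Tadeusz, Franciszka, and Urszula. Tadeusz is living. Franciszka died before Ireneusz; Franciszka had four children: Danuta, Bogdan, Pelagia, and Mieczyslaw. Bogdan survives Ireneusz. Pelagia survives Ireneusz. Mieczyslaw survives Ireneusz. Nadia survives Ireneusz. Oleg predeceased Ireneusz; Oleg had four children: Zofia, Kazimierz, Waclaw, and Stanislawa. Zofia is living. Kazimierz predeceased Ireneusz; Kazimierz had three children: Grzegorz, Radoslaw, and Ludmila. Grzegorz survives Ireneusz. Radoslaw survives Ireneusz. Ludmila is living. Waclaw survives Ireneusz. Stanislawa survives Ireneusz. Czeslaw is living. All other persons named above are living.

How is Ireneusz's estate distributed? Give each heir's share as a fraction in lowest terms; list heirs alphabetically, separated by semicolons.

Agnieszka 1/5; Bogdan 4/245; Czeslaw 1/5; Danuta 4/245; Grzegorz 4/245; Ludmila 4/245; Mieczyslaw 4/245; Nadia 1/5; Pelagia 4/245; Radoslaw 4/245; Stanislawa 2/35; Tadeusz 2/35; Urszula 2/35; Waclaw 2/35; Zofia 2/35

There is no surviving spouse, so the entire estate passes to Ireneusz's descendants per capita at each generation.
At generation 1 (Jolanta, Nadia, Oleg, Agnieszka, Czeslaw) there are 5 shares of (1)/5 = 1/5 each.
Living: Nadia, Agnieszka, and Czeslaw — each takes 1/5.
Deceased: Jolanta and Oleg. Their combined 2/5 is pooled and carried to generation 2.
At generation 2 (Tadeusz, Franciszka, Urszula, Zofia, Kazimierz, Waclaw, Stanislawa) there are 7 shares of (2/5)/7 = 2/35 each.
Living: Tadeusz, Urszula, Zofia, Waclaw, and Stanislawa — each takes 2/35.
Deceased: Franciszka and Kazimierz. Their combined 4/35 is pooled and carried to generation 3.
At generation 3 (Danuta, Bogdan, Pelagia, Mieczyslaw, Grzegorz, Radoslaw, Ludmila) there are 7 shares of (4/35)/7 = 4/245 each.
Living: Danuta, Bogdan, Pelagia, Mieczyslaw, Grzegorz, Radoslaw, and Ludmila — each takes 4/245.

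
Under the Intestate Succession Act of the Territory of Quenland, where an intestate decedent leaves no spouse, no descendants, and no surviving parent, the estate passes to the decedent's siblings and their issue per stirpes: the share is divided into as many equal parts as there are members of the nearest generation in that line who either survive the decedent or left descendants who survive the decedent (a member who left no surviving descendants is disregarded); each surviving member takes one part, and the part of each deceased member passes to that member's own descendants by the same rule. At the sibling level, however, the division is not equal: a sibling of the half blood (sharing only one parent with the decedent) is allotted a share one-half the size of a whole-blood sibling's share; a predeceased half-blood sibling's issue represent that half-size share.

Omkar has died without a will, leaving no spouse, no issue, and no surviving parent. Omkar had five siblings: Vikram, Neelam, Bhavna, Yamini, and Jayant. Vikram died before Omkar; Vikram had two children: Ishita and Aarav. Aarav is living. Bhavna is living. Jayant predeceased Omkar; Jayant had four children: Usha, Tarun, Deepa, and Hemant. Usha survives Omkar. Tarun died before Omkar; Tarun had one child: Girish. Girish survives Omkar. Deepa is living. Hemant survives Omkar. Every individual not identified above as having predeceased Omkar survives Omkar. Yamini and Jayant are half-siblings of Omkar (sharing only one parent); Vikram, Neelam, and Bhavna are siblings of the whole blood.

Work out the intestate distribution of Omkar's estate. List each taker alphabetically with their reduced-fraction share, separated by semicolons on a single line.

Aarav 1/8; Bhavna 1/4; Deepa 1/32; Girish 1/32; Hemant 1/32; Ishita 1/8; Neelam 1/4; Usha 1/32; Yamini 1/8

No spouse, descendants, or parent survives, so the estate passes to Omkar's siblings per stirpes.
Half-blood siblings count for one-half the weight of whole-blood siblings at the initial division.
Dividing 1 in proportion to weights (total weight 4): Vikram (weight 1) → 1/4; Neelam (weight 1) → 1/4; Bhavna (weight 1) → 1/4; Yamini (weight 1/2) → 1/8; Jayant (weight 1/2) → 1/8.
Vikram predeceased; the 1/4 allotted to Vikram's branch passes to Vikram's issue by representation.
The 1/4 is divided into 2 equal shares of 1/8 among Ishita, Aarav.
Ishita is living and takes 1/8.
Aarav is living and takes 1/8.
Neelam is living and takes 1/4.
Bhavna is living and takes 1/4.
Yamini is living and takes 1/8.
Jayant predeceased; the 1/8 allotted to Jayant's branch passes to Jayant's issue by representation.
The 1/8 is divided into 4 equal shares of 1/32 among Usha, Tarun, Deepa, Hemant.
Usha is living and takes 1/32.
Tarun predeceased; the 1/32 allotted to Tarun's branch passes to Tarun's issue by representation.
Girish is the sole taker at this level and receives the full 1/32.
Deepa is living and takes 1/32.
Hemant is living and takes 1/32.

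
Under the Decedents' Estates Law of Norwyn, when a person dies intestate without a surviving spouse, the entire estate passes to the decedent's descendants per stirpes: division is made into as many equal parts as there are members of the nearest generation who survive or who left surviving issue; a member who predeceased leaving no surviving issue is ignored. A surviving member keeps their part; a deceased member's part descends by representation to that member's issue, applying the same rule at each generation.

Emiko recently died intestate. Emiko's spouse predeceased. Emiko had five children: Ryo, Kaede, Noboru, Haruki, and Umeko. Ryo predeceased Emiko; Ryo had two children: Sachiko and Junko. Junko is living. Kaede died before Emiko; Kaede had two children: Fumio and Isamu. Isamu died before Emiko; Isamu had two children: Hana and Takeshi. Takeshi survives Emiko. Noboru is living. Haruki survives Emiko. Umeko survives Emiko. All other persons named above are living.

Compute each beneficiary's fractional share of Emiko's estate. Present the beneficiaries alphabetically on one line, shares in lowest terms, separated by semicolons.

There is no surviving spouse, so the entire estate passes to Emiko's descendants per stirpes.
The estate is divided into 5 equal shares of 1/5 among Ryo, Kaede, Noboru, Haruki, Umeko.
Ryo predeceased; the 1/5 allotted to Ryo's branch passes to Ryo's issue by representation.
The 1/5 is divided into 2 equal shares of 1/10 among Sachiko, Junko.
Sachiko is living and takes 1/10.
Junko is living and takes 1/10.
Kaede predeceased; the 1/5 allotted to Kaede's branch passes to Kaede's issue by representation.
The 1/5 is divided into 2 equal shares of 1/10 among Fumio, Isamu.
Fumio is living and takes 1/10.
Isamu predeceased; the 1/10 allotted to Isamu's branch passes to Isamu's issue by representation.
The 1/10 is divided into 2 equal shares of 1/20 among Hana, Takeshi.
Hana is living and takes 1/20.
Takeshi is living and takes 1/20.
Noboru is living and takes 1/5.
Haruki is living and takes 1/5.
Umeko is living and takes 1/5.

Fumio 1/10; Hana 1/20; Haruki 1/5; Junko 1/10; Noboru 1/5; Sachiko 1/10; Takeshi 1/20; Umeko 1/5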